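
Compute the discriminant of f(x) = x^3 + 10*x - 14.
Δ = -9292

For a depressed cubic x^3 + p x + q the discriminant is Δ = -4 p^3 - 27 q^2 = -4*(10)^3 - 27*(-14)^2 = -4000 - 5292 = -9292.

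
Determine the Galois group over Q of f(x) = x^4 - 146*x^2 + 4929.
Gal(K/Q) = V_4 (Klein four-group, Z/2Z × Z/2Z)

f factors as (x^2 - 93)(x^2 - 53), so the splitting field is K = Q(sqrt(93), sqrt(53)). The elements 93, 53, 4929 are all non-squares in Q, so sqrt(93) and sqrt(53) generate independent quadratic extensions. Thus [K:Q] = 4 and Gal(K/Q) is generated by the two order-2 automorphisms sqrt(93) ↦ -sqrt(93) and sqrt(53) ↦ -sqrt(53), giving V_4.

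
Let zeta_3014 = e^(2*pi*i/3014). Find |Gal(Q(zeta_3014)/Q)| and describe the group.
|Gal(Q(zeta_3014)/Q)| = phi(3014) = 1360; group ≅ (Z/3014Z)^* ≅ Z/10Z × Z/136Z

The n-th cyclotomic polynomial Φ_3014(x) is the minimal polynomial of zeta_3014 over Q and has degree phi(3014) = 1360. So Q(zeta_3014) is a degree-1360 Galois extension with Galois group (Z/3014Z)^*. By CRT, (Z/3014Z)^* ≅ (Z/2Z)^* × (Z/11Z)^* × (Z/137Z)^*. Each prime-power unit group is (Z/2Z)^* ≅ trivial group (order 1); (Z/11Z)^* ≅ Z/10Z; (Z/137Z)^* ≅ Z/136Z. Hence Gal(Q(zeta_3014)/Q) ≅ Z/10Z × Z/136Z.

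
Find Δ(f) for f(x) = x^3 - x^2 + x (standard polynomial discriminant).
Δ = -3

For x^3 + a x^2 + b x + c the discriminant is Δ = 18 a b c - 4 a^3 c + a^2 b^2 - 4 b^3 - 27 c^2.
Plug a = -1, b = 1, c = 0:
  18*(-1)*(1)*(0) - 4*(-1)^3*(0) + (-1)^2*(1)^2 - 4*(1)^3 - 27*(0)^2
  = 0 + (0) + 1 + (-4) + (0)
  = -3.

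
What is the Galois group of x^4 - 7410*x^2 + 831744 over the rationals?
Gal(K/Q) = Z/2Z (cyclic of order 2)

f factors as (x^2 - 114)(x^2 - 7296), so the splitting field is K = Q(sqrt(114), sqrt(7296)). The squarefree part of 114 is 114 and the squarefree part of 7296 is also 114, so sqrt(114) and sqrt(7296) are both rational multiples of sqrt(114). Hence Q(sqrt(114)) = Q(sqrt(7296)) = Q(sqrt(114)), and the splitting field collapses to a single degree-2 extension with Galois group Z/2Z.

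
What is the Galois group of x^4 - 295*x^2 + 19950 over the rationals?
Gal(K/Q) = V_4 (Klein four-group, Z/2Z × Z/2Z)

f factors as (x^2 - 105)(x^2 - 190), so the splitting field is K = Q(sqrt(105), sqrt(190)). The elements 105, 190, 19950 are all non-squares in Q, so sqrt(105) and sqrt(190) generate independent quadratic extensions. Thus [K:Q] = 4 and Gal(K/Q) is generated by the two order-2 automorphisms sqrt(105) ↦ -sqrt(105) and sqrt(190) ↦ -sqrt(190), giving V_4.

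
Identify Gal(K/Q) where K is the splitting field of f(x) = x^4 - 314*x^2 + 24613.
Gal(K/Q) = V_4 (Klein four-group, Z/2Z × Z/2Z)

f factors as (x^2 - 151)(x^2 - 163), so the splitting field is K = Q(sqrt(151), sqrt(163)). The elements 151, 163, 24613 are all non-squares in Q, so sqrt(151) and sqrt(163) generate independent quadratic extensions. Thus [K:Q] = 4 and Gal(K/Q) is generated by the two order-2 automorphisms sqrt(151) ↦ -sqrt(151) and sqrt(163) ↦ -sqrt(163), giving V_4.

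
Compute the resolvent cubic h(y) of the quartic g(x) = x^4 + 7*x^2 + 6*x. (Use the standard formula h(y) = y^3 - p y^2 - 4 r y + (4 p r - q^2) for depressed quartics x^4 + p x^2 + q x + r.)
h(y) = y^3 - 7*y^2 - 36

Identify coefficients: p = 7, q = 6, r = 0.
Plug into h(y) = y^3 - p y^2 - 4 r y + (4 p r - q^2):
  h(y) = y^3 - (7) y^2 - 4*(0) y + (4*(7)*(0) - (6)^2)
       = y^3 + (-7) y^2 + (0) y + (-36).
Simplifying: h(y) = y^3 - 7*y^2 - 36.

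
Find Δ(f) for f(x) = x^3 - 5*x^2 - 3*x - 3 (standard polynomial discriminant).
Δ = -2220

For x^3 + a x^2 + b x + c the discriminant is Δ = 18 a b c - 4 a^3 c + a^2 b^2 - 4 b^3 - 27 c^2.
Plug a = -5, b = -3, c = -3:
  18*(-5)*(-3)*(-3) - 4*(-5)^3*(-3) + (-5)^2*(-3)^2 - 4*(-3)^3 - 27*(-3)^2
  = -810 + (-1500) + 225 + (108) + (-243)
  = -2220.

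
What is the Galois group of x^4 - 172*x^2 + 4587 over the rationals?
Gal(K/Q) = V_4 (Klein four-group, Z/2Z × Z/2Z)

f factors as (x^2 - 33)(x^2 - 139), so the splitting field is K = Q(sqrt(33), sqrt(139)). The elements 33, 139, 4587 are all non-squares in Q, so sqrt(33) and sqrt(139) generate independent quadratic extensions. Thus [K:Q] = 4 and Gal(K/Q) is generated by the two order-2 automorphisms sqrt(33) ↦ -sqrt(33) and sqrt(139) ↦ -sqrt(139), giving V_4.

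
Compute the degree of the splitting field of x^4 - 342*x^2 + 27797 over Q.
[K:Q] = 4

f factors as (x^2 - 133)(x^2 - 209); the splitting field is K = Q(sqrt(133), sqrt(209)). Since 133, 209, and 27797 are all non-squares in Q, the three subfields Q(sqrt(133)), Q(sqrt(209)), Q(sqrt(27797)) are distinct degree-2 extensions, so [K:Q] = 4 (Klein four Galois group).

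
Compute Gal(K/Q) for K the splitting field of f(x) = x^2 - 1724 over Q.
Gal(K/Q) = Z/2Z (cyclic of order 2)

x^2 - 1724 is irreducible over Q since 1724 is not a rational square. The splitting field Q(sqrt(1724)) has degree 2 over Q, and its unique nontrivial automorphism is sqrt(1724) ↦ -sqrt(1724). Hence Gal(Q(sqrt(1724))/Q) = Z/2Z.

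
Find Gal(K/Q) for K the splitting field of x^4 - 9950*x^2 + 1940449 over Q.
Gal(K/Q) = Z/2Z (cyclic of order 2)

f factors as (x^2 - 9751)(x^2 - 199), so the splitting field is K = Q(sqrt(9751), sqrt(199)). The squarefree part of 9751 is 199 and the squarefree part of 199 is also 199, so sqrt(9751) and sqrt(199) are both rational multiples of sqrt(199). Hence Q(sqrt(9751)) = Q(sqrt(199)) = Q(sqrt(199)), and the splitting field collapses to a single degree-2 extension with Galois group Z/2Z.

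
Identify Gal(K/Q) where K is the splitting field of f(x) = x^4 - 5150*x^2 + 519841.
Gal(K/Q) = Z/2Z (cyclic of order 2)

f factors as (x^2 - 103)(x^2 - 5047), so the splitting field is K = Q(sqrt(103), sqrt(5047)). The squarefree part of 103 is 103 and the squarefree part of 5047 is also 103, so sqrt(103) and sqrt(5047) are both rational multiples of sqrt(103). Hence Q(sqrt(103)) = Q(sqrt(5047)) = Q(sqrt(103)), and the splitting field collapses to a single degree-2 extension with Galois group Z/2Z.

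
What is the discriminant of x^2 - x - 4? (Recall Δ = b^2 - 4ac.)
Δ = 17

For a quadratic a x^2 + b x + c the discriminant is Δ = b^2 - 4ac = (-1)^2 - 4*(1)*(-4) = 1 - (-16) = 17.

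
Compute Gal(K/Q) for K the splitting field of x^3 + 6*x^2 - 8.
Gal(K/Q) = A_3 (cyclic of order 3)

Compute the discriminant of x^3 + (6)*x^2 + (0)*x + (-8): Δ = 5184. Since Δ is a perfect square (Δ = 72^2), the Galois group is contained in A_3. Irreducibility forces the group to be transitive on three roots, so Gal = A_3.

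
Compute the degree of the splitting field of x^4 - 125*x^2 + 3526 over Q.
[K:Q] = 4

f factors as (x^2 - 43)(x^2 - 82); the splitting field is K = Q(sqrt(43), sqrt(82)). Since 43, 82, and 3526 are all non-squares in Q, the three subfields Q(sqrt(43)), Q(sqrt(82)), Q(sqrt(3526)) are distinct degree-2 extensions, so [K:Q] = 4 (Klein four Galois group).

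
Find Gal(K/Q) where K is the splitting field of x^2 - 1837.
Gal(K/Q) = Z/2Z (cyclic of order 2)

x^2 - 1837 is irreducible over Q since 1837 is not a rational square. The splitting field Q(sqrt(1837)) has degree 2 over Q, and its unique nontrivial automorphism is sqrt(1837) ↦ -sqrt(1837). Hence Gal(Q(sqrt(1837))/Q) = Z/2Z.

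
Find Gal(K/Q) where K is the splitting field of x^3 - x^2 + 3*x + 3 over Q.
Gal(K/Q) = S_3 (symmetric group of order 6)

Compute the discriminant of x^3 + (-1)*x^2 + (3)*x + (3): Δ = -492. Since Δ is not a rational square, the Galois group is not contained in A_3; it must be the full S_3 (irreducibility of the cubic rules out anything smaller).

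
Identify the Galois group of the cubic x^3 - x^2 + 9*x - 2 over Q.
Gal(K/Q) = S_3 (symmetric group of order 6)

Compute the discriminant of x^3 + (-1)*x^2 + (9)*x + (-2): Δ = -2627. Since Δ is not a rational square, the Galois group is not contained in A_3; it must be the full S_3 (irreducibility of the cubic rules out anything smaller).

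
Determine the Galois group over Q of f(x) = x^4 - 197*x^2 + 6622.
Gal(K/Q) = V_4 (Klein four-group, Z/2Z × Z/2Z)

f factors as (x^2 - 43)(x^2 - 154), so the splitting field is K = Q(sqrt(43), sqrt(154)). The elements 43, 154, 6622 are all non-squares in Q, so sqrt(43) and sqrt(154) generate independent quadratic extensions. Thus [K:Q] = 4 and Gal(K/Q) is generated by the two order-2 automorphisms sqrt(43) ↦ -sqrt(43) and sqrt(154) ↦ -sqrt(154), giving V_4.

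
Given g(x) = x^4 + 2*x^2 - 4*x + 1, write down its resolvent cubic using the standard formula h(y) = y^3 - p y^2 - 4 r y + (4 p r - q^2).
h(y) = y^3 - 2*y^2 - 4*y - 8

Identify coefficients: p = 2, q = -4, r = 1.
Plug into h(y) = y^3 - p y^2 - 4 r y + (4 p r - q^2):
  h(y) = y^3 - (2) y^2 - 4*(1) y + (4*(2)*(1) - (-4)^2)
       = y^3 + (-2) y^2 + (-4) y + (-8).
Simplifying: h(y) = y^3 - 2*y^2 - 4*y - 8.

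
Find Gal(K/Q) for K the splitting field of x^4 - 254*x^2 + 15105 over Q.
Gal(K/Q) = V_4 (Klein four-group, Z/2Z × Z/2Z)

f factors as (x^2 - 95)(x^2 - 159), so the splitting field is K = Q(sqrt(95), sqrt(159)). The elements 95, 159, 15105 are all non-squares in Q, so sqrt(95) and sqrt(159) generate independent quadratic extensions. Thus [K:Q] = 4 and Gal(K/Q) is generated by the two order-2 automorphisms sqrt(95) ↦ -sqrt(95) and sqrt(159) ↦ -sqrt(159), giving V_4.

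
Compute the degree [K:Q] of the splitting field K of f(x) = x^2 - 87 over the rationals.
[K:Q] = 2

The polynomial x^2 - 87 is irreducible over Q since 87 is not a perfect square. Its splitting field is Q(sqrt(87)), which has degree 2 over Q.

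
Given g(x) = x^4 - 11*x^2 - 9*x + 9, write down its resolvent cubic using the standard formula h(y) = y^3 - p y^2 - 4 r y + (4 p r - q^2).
h(y) = y^3 + 11*y^2 - 36*y - 477

Identify coefficients: p = -11, q = -9, r = 9.
Plug into h(y) = y^3 - p y^2 - 4 r y + (4 p r - q^2):
  h(y) = y^3 - (-11) y^2 - 4*(9) y + (4*(-11)*(9) - (-9)^2)
       = y^3 + (11) y^2 + (-36) y + (-477).
Simplifying: h(y) = y^3 + 11*y^2 - 36*y - 477.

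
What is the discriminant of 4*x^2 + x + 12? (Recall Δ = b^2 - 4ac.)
Δ = -191

For a quadratic a x^2 + b x + c the discriminant is Δ = b^2 - 4ac = (1)^2 - 4*(4)*(12) = 1 - (192) = -191.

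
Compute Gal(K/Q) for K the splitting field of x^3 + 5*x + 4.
Gal(K/Q) = S_3 (symmetric group of order 6)

Compute the discriminant of x^3 + (0)*x^2 + (5)*x + (4): Δ = -932. Since Δ is not a rational square, the Galois group is not contained in A_3; it must be the full S_3 (irreducibility of the cubic rules out anything smaller).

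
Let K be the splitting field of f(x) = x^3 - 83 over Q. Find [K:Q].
[K:Q] = 6

x^3 - 83 has one real root r = 83^(1/3) and two complex roots r*zeta_3, r*zeta_3^2 where zeta_3 = e^(2*pi*i/3). The splitting field is Q(r, zeta_3). [Q(r):Q] = 3 and [Q(zeta_3):Q] = 2 with gcd = 1, so [Q(r, zeta_3):Q] = 3 * 2 = 6.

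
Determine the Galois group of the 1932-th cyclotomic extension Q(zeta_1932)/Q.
|Gal(Q(zeta_1932)/Q)| = phi(1932) = 528; group ≅ (Z/1932Z)^* ≅ Z/2Z × Z/2Z × Z/6Z × Z/22Z

The n-th cyclotomic polynomial Φ_1932(x) is the minimal polynomial of zeta_1932 over Q and has degree phi(1932) = 528. So Q(zeta_1932) is a degree-528 Galois extension with Galois group (Z/1932Z)^*. By CRT, (Z/1932Z)^* ≅ (Z/4Z)^* × (Z/3Z)^* × (Z/7Z)^* × (Z/23Z)^*. Each prime-power unit group is (Z/4Z)^* ≅ Z/2Z; (Z/3Z)^* ≅ Z/2Z; (Z/7Z)^* ≅ Z/6Z; (Z/23Z)^* ≅ Z/22Z. Hence Gal(Q(zeta_1932)/Q) ≅ Z/2Z × Z/2Z × Z/6Z × Z/22Z.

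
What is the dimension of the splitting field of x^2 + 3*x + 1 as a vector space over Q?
[K:Q] = 2

The discriminant of x^2 + (3)*x + (1) is b^2 - 4c = 9 - (4) = 5. Since 5 is not a perfect square in Q, the polynomial is irreducible over Q. Its two roots generate a degree-2 extension, so [K:Q] = 2.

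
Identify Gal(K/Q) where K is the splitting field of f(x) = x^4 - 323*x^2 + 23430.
Gal(K/Q) = V_4 (Klein four-group, Z/2Z × Z/2Z)

f factors as (x^2 - 110)(x^2 - 213), so the splitting field is K = Q(sqrt(110), sqrt(213)). The elements 110, 213, 23430 are all non-squares in Q, so sqrt(110) and sqrt(213) generate independent quadratic extensions. Thus [K:Q] = 4 and Gal(K/Q) is generated by the two order-2 automorphisms sqrt(110) ↦ -sqrt(110) and sqrt(213) ↦ -sqrt(213), giving V_4.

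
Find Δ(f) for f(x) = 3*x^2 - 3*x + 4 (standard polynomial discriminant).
Δ = -39

For a quadratic a x^2 + b x + c the discriminant is Δ = b^2 - 4ac = (-3)^2 - 4*(3)*(4) = 9 - (48) = -39.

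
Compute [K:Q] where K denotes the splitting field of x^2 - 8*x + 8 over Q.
[K:Q] = 2

The discriminant of x^2 + (-8)*x + (8) is b^2 - 4c = 64 - (32) = 32. Since 32 is not a perfect square in Q, the polynomial is irreducible over Q. Its two roots generate a degree-2 extension, so [K:Q] = 2.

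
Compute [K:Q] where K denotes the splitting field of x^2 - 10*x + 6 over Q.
[K:Q] = 2

The discriminant of x^2 + (-10)*x + (6) is b^2 - 4c = 100 - (24) = 76. Since 76 is not a perfect square in Q, the polynomial is irreducible over Q. Its two roots generate a degree-2 extension, so [K:Q] = 2.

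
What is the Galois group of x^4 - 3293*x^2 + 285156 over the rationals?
Gal(K/Q) = Z/2Z (cyclic of order 2)

f factors as (x^2 - 89)(x^2 - 3204), so the splitting field is K = Q(sqrt(89), sqrt(3204)). The squarefree part of 89 is 89 and the squarefree part of 3204 is also 89, so sqrt(89) and sqrt(3204) are both rational multiples of sqrt(89). Hence Q(sqrt(89)) = Q(sqrt(3204)) = Q(sqrt(89)), and the splitting field collapses to a single degree-2 extension with Galois group Z/2Z.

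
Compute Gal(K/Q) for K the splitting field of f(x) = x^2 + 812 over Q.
Gal(K/Q) = Z/2Z (cyclic of order 2)

x^2 + 812 is irreducible over Q since -812 is not a rational square. The splitting field Q(sqrt(-812)) has degree 2 over Q, and its unique nontrivial automorphism is sqrt(-812) ↦ -sqrt(-812). Hence Gal(Q(sqrt(-812))/Q) = Z/2Z.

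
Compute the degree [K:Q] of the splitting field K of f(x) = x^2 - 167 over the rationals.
[K:Q] = 2

The polynomial x^2 - 167 is irreducible over Q since 167 is not a perfect square. Its splitting field is Q(sqrt(167)), which has degree 2 over Q.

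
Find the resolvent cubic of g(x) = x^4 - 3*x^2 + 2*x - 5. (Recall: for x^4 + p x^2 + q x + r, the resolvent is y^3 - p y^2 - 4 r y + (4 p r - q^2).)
h(y) = y^3 + 3*y^2 + 20*y + 56

Identify coefficients: p = -3, q = 2, r = -5.
Plug into h(y) = y^3 - p y^2 - 4 r y + (4 p r - q^2):
  h(y) = y^3 - (-3) y^2 - 4*(-5) y + (4*(-3)*(-5) - (2)^2)
       = y^3 + (3) y^2 + (20) y + (56).
Simplifying: h(y) = y^3 + 3*y^2 + 20*y + 56.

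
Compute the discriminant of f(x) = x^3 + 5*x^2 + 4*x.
Δ = 144

For x^3 + a x^2 + b x + c the discriminant is Δ = 18 a b c - 4 a^3 c + a^2 b^2 - 4 b^3 - 27 c^2.
Plug a = 5, b = 4, c = 0:
  18*(5)*(4)*(0) - 4*(5)^3*(0) + (5)^2*(4)^2 - 4*(4)^3 - 27*(0)^2
  = 0 + (0) + 400 + (-256) + (0)
  = 144.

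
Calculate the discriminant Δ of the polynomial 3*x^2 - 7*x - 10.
Δ = 169

For a quadratic a x^2 + b x + c the discriminant is Δ = b^2 - 4ac = (-7)^2 - 4*(3)*(-10) = 49 - (-120) = 169.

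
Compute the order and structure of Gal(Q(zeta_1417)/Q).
|Gal(Q(zeta_1417)/Q)| = phi(1417) = 1296; group ≅ (Z/1417Z)^* ≅ Z/12Z × Z/108Z

The n-th cyclotomic polynomial Φ_1417(x) is the minimal polynomial of zeta_1417 over Q and has degree phi(1417) = 1296. So Q(zeta_1417) is a degree-1296 Galois extension with Galois group (Z/1417Z)^*. By CRT, (Z/1417Z)^* ≅ (Z/13Z)^* × (Z/109Z)^*. Each prime-power unit group is (Z/13Z)^* ≅ Z/12Z; (Z/109Z)^* ≅ Z/108Z. Hence Gal(Q(zeta_1417)/Q) ≅ Z/12Z × Z/108Z.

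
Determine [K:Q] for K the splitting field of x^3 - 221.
[K:Q] = 6

x^3 - 221 has one real root r = 221^(1/3) and two complex roots r*zeta_3, r*zeta_3^2 where zeta_3 = e^(2*pi*i/3). The splitting field is Q(r, zeta_3). [Q(r):Q] = 3 and [Q(zeta_3):Q] = 2 with gcd = 1, so [Q(r, zeta_3):Q] = 3 * 2 = 6.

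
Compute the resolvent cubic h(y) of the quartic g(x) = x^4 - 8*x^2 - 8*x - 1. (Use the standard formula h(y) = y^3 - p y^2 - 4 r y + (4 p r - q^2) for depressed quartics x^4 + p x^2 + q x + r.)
h(y) = y^3 + 8*y^2 + 4*y - 32

Identify coefficients: p = -8, q = -8, r = -1.
Plug into h(y) = y^3 - p y^2 - 4 r y + (4 p r - q^2):
  h(y) = y^3 - (-8) y^2 - 4*(-1) y + (4*(-8)*(-1) - (-8)^2)
       = y^3 + (8) y^2 + (4) y + (-32).
Simplifying: h(y) = y^3 + 8*y^2 + 4*y - 32.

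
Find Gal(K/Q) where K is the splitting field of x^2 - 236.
Gal(K/Q) = Z/2Z (cyclic of order 2)

x^2 - 236 is irreducible over Q since 236 is not a rational square. The splitting field Q(sqrt(236)) has degree 2 over Q, and its unique nontrivial automorphism is sqrt(236) ↦ -sqrt(236). Hence Gal(Q(sqrt(236))/Q) = Z/2Z.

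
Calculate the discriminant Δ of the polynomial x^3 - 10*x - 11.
Δ = 733

For a depressed cubic x^3 + p x + q the discriminant is Δ = -4 p^3 - 27 q^2 = -4*(-10)^3 - 27*(-11)^2 = 4000 - 3267 = 733.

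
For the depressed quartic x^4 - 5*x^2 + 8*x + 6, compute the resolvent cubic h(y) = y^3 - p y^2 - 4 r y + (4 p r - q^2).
h(y) = y^3 + 5*y^2 - 24*y - 184

Identify coefficients: p = -5, q = 8, r = 6.
Plug into h(y) = y^3 - p y^2 - 4 r y + (4 p r - q^2):
  h(y) = y^3 - (-5) y^2 - 4*(6) y + (4*(-5)*(6) - (8)^2)
       = y^3 + (5) y^2 + (-24) y + (-184).
Simplifying: h(y) = y^3 + 5*y^2 - 24*y - 184.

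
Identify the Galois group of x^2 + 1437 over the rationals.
Gal(K/Q) = Z/2Z (cyclic of order 2)

x^2 + 1437 is irreducible over Q since -1437 is not a rational square. The splitting field Q(sqrt(-1437)) has degree 2 over Q, and its unique nontrivial automorphism is sqrt(-1437) ↦ -sqrt(-1437). Hence Gal(Q(sqrt(-1437))/Q) = Z/2Z.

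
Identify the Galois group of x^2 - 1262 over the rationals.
Gal(K/Q) = Z/2Z (cyclic of order 2)

x^2 - 1262 is irreducible over Q since 1262 is not a rational square. The splitting field Q(sqrt(1262)) has degree 2 over Q, and its unique nontrivial automorphism is sqrt(1262) ↦ -sqrt(1262). Hence Gal(Q(sqrt(1262))/Q) = Z/2Z.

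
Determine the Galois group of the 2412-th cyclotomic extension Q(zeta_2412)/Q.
|Gal(Q(zeta_2412)/Q)| = phi(2412) = 792; group ≅ (Z/2412Z)^* ≅ Z/2Z × Z/6Z × Z/66Z

The n-th cyclotomic polynomial Φ_2412(x) is the minimal polynomial of zeta_2412 over Q and has degree phi(2412) = 792. So Q(zeta_2412) is a degree-792 Galois extension with Galois group (Z/2412Z)^*. By CRT, (Z/2412Z)^* ≅ (Z/4Z)^* × (Z/9Z)^* × (Z/67Z)^*. Each prime-power unit group is (Z/4Z)^* ≅ Z/2Z; (Z/9Z)^* ≅ Z/6Z; (Z/67Z)^* ≅ Z/66Z. Hence Gal(Q(zeta_2412)/Q) ≅ Z/2Z × Z/6Z × Z/66Z.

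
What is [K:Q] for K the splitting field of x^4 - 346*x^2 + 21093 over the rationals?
[K:Q] = 4

f factors as (x^2 - 79)(x^2 - 267); the splitting field is K = Q(sqrt(79), sqrt(267)). Since 79, 267, and 21093 are all non-squares in Q, the three subfields Q(sqrt(79)), Q(sqrt(267)), Q(sqrt(21093)) are distinct degree-2 extensions, so [K:Q] = 4 (Klein four Galois group).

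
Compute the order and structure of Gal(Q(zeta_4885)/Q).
|Gal(Q(zeta_4885)/Q)| = phi(4885) = 3904; group ≅ (Z/4885Z)^* ≅ Z/4Z × Z/976Z

The n-th cyclotomic polynomial Φ_4885(x) is the minimal polynomial of zeta_4885 over Q and has degree phi(4885) = 3904. So Q(zeta_4885) is a degree-3904 Galois extension with Galois group (Z/4885Z)^*. By CRT, (Z/4885Z)^* ≅ (Z/5Z)^* × (Z/977Z)^*. Each prime-power unit group is (Z/5Z)^* ≅ Z/4Z; (Z/977Z)^* ≅ Z/976Z. Hence Gal(Q(zeta_4885)/Q) ≅ Z/4Z × Z/976Z.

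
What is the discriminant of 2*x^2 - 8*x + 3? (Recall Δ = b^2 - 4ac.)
Δ = 40

For a quadratic a x^2 + b x + c the discriminant is Δ = b^2 - 4ac = (-8)^2 - 4*(2)*(3) = 64 - (24) = 40.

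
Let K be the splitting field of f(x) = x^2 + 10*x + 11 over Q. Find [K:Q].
[K:Q] = 2

The discriminant of x^2 + (10)*x + (11) is b^2 - 4c = 100 - (44) = 56. Since 56 is not a perfect square in Q, the polynomial is irreducible over Q. Its two roots generate a degree-2 extension, so [K:Q] = 2.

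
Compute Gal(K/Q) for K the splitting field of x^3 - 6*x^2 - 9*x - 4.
Gal(K/Q) = S_3 (symmetric group of order 6)

Compute the discriminant of x^3 + (-6)*x^2 + (-9)*x + (-4): Δ = -1944. Since Δ is not a rational square, the Galois group is not contained in A_3; it must be the full S_3 (irreducibility of the cubic rules out anything smaller).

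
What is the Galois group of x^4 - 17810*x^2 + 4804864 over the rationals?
Gal(K/Q) = Z/2Z (cyclic of order 2)

f factors as (x^2 - 274)(x^2 - 17536), so the splitting field is K = Q(sqrt(274), sqrt(17536)). The squarefree part of 274 is 274 and the squarefree part of 17536 is also 274, so sqrt(274) and sqrt(17536) are both rational multiples of sqrt(274). Hence Q(sqrt(274)) = Q(sqrt(17536)) = Q(sqrt(274)), and the splitting field collapses to a single degree-2 extension with Galois group Z/2Z.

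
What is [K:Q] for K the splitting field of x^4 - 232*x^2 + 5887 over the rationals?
[K:Q] = 4

f factors as (x^2 - 29)(x^2 - 203); the splitting field is K = Q(sqrt(29), sqrt(203)). Since 29, 203, and 5887 are all non-squares in Q, the three subfields Q(sqrt(29)), Q(sqrt(203)), Q(sqrt(5887)) are distinct degree-2 extensions, so [K:Q] = 4 (Klein four Galois group).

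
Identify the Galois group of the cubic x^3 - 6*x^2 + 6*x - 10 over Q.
Gal(K/Q) = S_3 (symmetric group of order 6)

Compute the discriminant of x^3 + (-6)*x^2 + (6)*x + (-10): Δ = -4428. Since Δ is not a rational square, the Galois group is not contained in A_3; it must be the full S_3 (irreducibility of the cubic rules out anything smaller).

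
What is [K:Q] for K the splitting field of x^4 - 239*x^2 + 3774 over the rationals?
[K:Q] = 4

f factors as (x^2 - 17)(x^2 - 222); the splitting field is K = Q(sqrt(17), sqrt(222)). Since 17, 222, and 3774 are all non-squares in Q, the three subfields Q(sqrt(17)), Q(sqrt(222)), Q(sqrt(3774)) are distinct degree-2 extensions, so [K:Q] = 4 (Klein four Galois group).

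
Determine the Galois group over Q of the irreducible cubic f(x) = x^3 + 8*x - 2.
Gal(K/Q) = S_3 (symmetric group of order 6)

Compute the discriminant of x^3 + (0)*x^2 + (8)*x + (-2): Δ = -2156. Since Δ is not a rational square, the Galois group is not contained in A_3; it must be the full S_3 (irreducibility of the cubic rules out anything smaller).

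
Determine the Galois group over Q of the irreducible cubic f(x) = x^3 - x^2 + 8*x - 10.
Gal(K/Q) = S_3 (symmetric group of order 6)

Compute the discriminant of x^3 + (-1)*x^2 + (8)*x + (-10): Δ = -3284. Since Δ is not a rational square, the Galois group is not contained in A_3; it must be the full S_3 (irreducibility of the cubic rules out anything smaller).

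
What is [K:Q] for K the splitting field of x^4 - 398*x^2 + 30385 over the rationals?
[K:Q] = 4

f factors as (x^2 - 103)(x^2 - 295); the splitting field is K = Q(sqrt(103), sqrt(295)). Since 103, 295, and 30385 are all non-squares in Q, the three subfields Q(sqrt(103)), Q(sqrt(295)), Q(sqrt(30385)) are distinct degree-2 extensions, so [K:Q] = 4 (Klein four Galois group).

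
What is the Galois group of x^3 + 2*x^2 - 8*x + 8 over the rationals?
Gal(K/Q) = S_3 (symmetric group of order 6)

Compute the discriminant of x^3 + (2)*x^2 + (-8)*x + (8): Δ = -1984. Since Δ is not a rational square, the Galois group is not contained in A_3; it must be the full S_3 (irreducibility of the cubic rules out anything smaller).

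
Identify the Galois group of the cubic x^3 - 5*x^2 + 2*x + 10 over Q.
Gal(K/Q) = S_3 (symmetric group of order 6)

Compute the discriminant of x^3 + (-5)*x^2 + (2)*x + (10): Δ = 568. Since Δ is not a rational square, the Galois group is not contained in A_3; it must be the full S_3 (irreducibility of the cubic rules out anything smaller).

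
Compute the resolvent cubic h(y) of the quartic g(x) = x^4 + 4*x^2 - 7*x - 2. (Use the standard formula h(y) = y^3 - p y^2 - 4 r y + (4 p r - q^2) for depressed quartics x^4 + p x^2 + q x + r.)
h(y) = y^3 - 4*y^2 + 8*y - 81

Identify coefficients: p = 4, q = -7, r = -2.
Plug into h(y) = y^3 - p y^2 - 4 r y + (4 p r - q^2):
  h(y) = y^3 - (4) y^2 - 4*(-2) y + (4*(4)*(-2) - (-7)^2)
       = y^3 + (-4) y^2 + (8) y + (-81).
Simplifying: h(y) = y^3 - 4*y^2 + 8*y - 81.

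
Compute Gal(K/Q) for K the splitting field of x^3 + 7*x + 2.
Gal(K/Q) = S_3 (symmetric group of order 6)

Compute the discriminant of x^3 + (0)*x^2 + (7)*x + (2): Δ = -1480. Since Δ is not a rational square, the Galois group is not contained in A_3; it must be the full S_3 (irreducibility of the cubic rules out anything smaller).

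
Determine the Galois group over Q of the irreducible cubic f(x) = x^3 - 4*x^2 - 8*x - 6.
Gal(K/Q) = S_3 (symmetric group of order 6)

Compute the discriminant of x^3 + (-4)*x^2 + (-8)*x + (-6): Δ = -2892. Since Δ is not a rational square, the Galois group is not contained in A_3; it must be the full S_3 (irreducibility of the cubic rules out anything smaller).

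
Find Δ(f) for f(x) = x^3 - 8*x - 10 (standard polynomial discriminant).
Δ = -652

For a depressed cubic x^3 + p x + q the discriminant is Δ = -4 p^3 - 27 q^2 = -4*(-8)^3 - 27*(-10)^2 = 2048 - 2700 = -652.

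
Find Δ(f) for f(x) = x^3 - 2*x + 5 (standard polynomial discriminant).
Δ = -643

For a depressed cubic x^3 + p x + q the discriminant is Δ = -4 p^3 - 27 q^2 = -4*(-2)^3 - 27*(5)^2 = 32 - 675 = -643.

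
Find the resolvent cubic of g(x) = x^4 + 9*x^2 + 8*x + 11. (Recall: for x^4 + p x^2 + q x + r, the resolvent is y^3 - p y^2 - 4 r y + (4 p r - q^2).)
h(y) = y^3 - 9*y^2 - 44*y + 332

Identify coefficients: p = 9, q = 8, r = 11.
Plug into h(y) = y^3 - p y^2 - 4 r y + (4 p r - q^2):
  h(y) = y^3 - (9) y^2 - 4*(11) y + (4*(9)*(11) - (8)^2)
       = y^3 + (-9) y^2 + (-44) y + (332).
Simplifying: h(y) = y^3 - 9*y^2 - 44*y + 332.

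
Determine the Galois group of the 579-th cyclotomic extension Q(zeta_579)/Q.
|Gal(Q(zeta_579)/Q)| = phi(579) = 384; group ≅ (Z/579Z)^* ≅ Z/2Z × Z/192Z

The n-th cyclotomic polynomial Φ_579(x) is the minimal polynomial of zeta_579 over Q and has degree phi(579) = 384. So Q(zeta_579) is a degree-384 Galois extension with Galois group (Z/579Z)^*. By CRT, (Z/579Z)^* ≅ (Z/3Z)^* × (Z/193Z)^*. Each prime-power unit group is (Z/3Z)^* ≅ Z/2Z; (Z/193Z)^* ≅ Z/192Z. Hence Gal(Q(zeta_579)/Q) ≅ Z/2Z × Z/192Z.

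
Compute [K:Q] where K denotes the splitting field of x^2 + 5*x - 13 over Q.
[K:Q] = 2

The discriminant of x^2 + (5)*x + (-13) is b^2 - 4c = 25 - (-52) = 77. Since 77 is not a perfect square in Q, the polynomial is irreducible over Q. Its two roots generate a degree-2 extension, so [K:Q] = 2.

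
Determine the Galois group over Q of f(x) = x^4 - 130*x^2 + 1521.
Gal(K/Q) = Z/2Z (cyclic of order 2)

f factors as (x^2 - 13)(x^2 - 117), so the splitting field is K = Q(sqrt(13), sqrt(117)). The squarefree part of 13 is 13 and the squarefree part of 117 is also 13, so sqrt(13) and sqrt(117) are both rational multiples of sqrt(13). Hence Q(sqrt(13)) = Q(sqrt(117)) = Q(sqrt(13)), and the splitting field collapses to a single degree-2 extension with Galois group Z/2Z.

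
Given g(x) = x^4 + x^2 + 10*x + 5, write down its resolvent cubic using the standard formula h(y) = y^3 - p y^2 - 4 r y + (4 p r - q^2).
h(y) = y^3 - y^2 - 20*y - 80

Identify coefficients: p = 1, q = 10, r = 5.
Plug into h(y) = y^3 - p y^2 - 4 r y + (4 p r - q^2):
  h(y) = y^3 - (1) y^2 - 4*(5) y + (4*(1)*(5) - (10)^2)
       = y^3 + (-1) y^2 + (-20) y + (-80).
Simplifying: h(y) = y^3 - y^2 - 20*y - 80.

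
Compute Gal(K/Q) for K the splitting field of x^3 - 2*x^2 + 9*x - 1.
Gal(K/Q) = S_3 (symmetric group of order 6)

Compute the discriminant of x^3 + (-2)*x^2 + (9)*x + (-1): Δ = -2327. Since Δ is not a rational square, the Galois group is not contained in A_3; it must be the full S_3 (irreducibility of the cubic rules out anything smaller).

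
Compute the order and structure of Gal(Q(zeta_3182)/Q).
|Gal(Q(zeta_3182)/Q)| = phi(3182) = 1512; group ≅ (Z/3182Z)^* ≅ Z/36Z × Z/42Z

The n-th cyclotomic polynomial Φ_3182(x) is the minimal polynomial of zeta_3182 over Q and has degree phi(3182) = 1512. So Q(zeta_3182) is a degree-1512 Galois extension with Galois group (Z/3182Z)^*. By CRT, (Z/3182Z)^* ≅ (Z/2Z)^* × (Z/37Z)^* × (Z/43Z)^*. Each prime-power unit group is (Z/2Z)^* ≅ trivial group (order 1); (Z/37Z)^* ≅ Z/36Z; (Z/43Z)^* ≅ Z/42Z. Hence Gal(Q(zeta_3182)/Q) ≅ Z/36Z × Z/42Z.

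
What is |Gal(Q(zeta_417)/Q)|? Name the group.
|Gal(Q(zeta_417)/Q)| = phi(417) = 276; group ≅ (Z/417Z)^* ≅ Z/2Z × Z/138Z

The n-th cyclotomic polynomial Φ_417(x) is the minimal polynomial of zeta_417 over Q and has degree phi(417) = 276. So Q(zeta_417) is a degree-276 Galois extension with Galois group (Z/417Z)^*. By CRT, (Z/417Z)^* ≅ (Z/3Z)^* × (Z/139Z)^*. Each prime-power unit group is (Z/3Z)^* ≅ Z/2Z; (Z/139Z)^* ≅ Z/138Z. Hence Gal(Q(zeta_417)/Q) ≅ Z/2Z × Z/138Z.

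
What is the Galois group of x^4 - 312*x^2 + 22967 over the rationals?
Gal(K/Q) = V_4 (Klein four-group, Z/2Z × Z/2Z)

f factors as (x^2 - 193)(x^2 - 119), so the splitting field is K = Q(sqrt(193), sqrt(119)). The elements 193, 119, 22967 are all non-squares in Q, so sqrt(193) and sqrt(119) generate independent quadratic extensions. Thus [K:Q] = 4 and Gal(K/Q) is generated by the two order-2 automorphisms sqrt(193) ↦ -sqrt(193) and sqrt(119) ↦ -sqrt(119), giving V_4.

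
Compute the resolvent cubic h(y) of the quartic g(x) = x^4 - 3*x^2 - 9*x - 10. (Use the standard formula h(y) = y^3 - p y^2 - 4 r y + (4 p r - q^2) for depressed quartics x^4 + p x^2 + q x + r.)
h(y) = y^3 + 3*y^2 + 40*y + 39

Identify coefficients: p = -3, q = -9, r = -10.
Plug into h(y) = y^3 - p y^2 - 4 r y + (4 p r - q^2):
  h(y) = y^3 - (-3) y^2 - 4*(-10) y + (4*(-3)*(-10) - (-9)^2)
       = y^3 + (3) y^2 + (40) y + (39).
Simplifying: h(y) = y^3 + 3*y^2 + 40*y + 39.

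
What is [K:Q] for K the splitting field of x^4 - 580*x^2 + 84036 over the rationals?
[K:Q] = 4

f factors as (x^2 - 282)(x^2 - 298); the splitting field is K = Q(sqrt(282), sqrt(298)). Since 282, 298, and 84036 are all non-squares in Q, the three subfields Q(sqrt(282)), Q(sqrt(298)), Q(sqrt(84036)) are distinct degree-2 extensions, so [K:Q] = 4 (Klein four Galois group).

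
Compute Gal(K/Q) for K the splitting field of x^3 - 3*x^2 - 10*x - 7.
Gal(K/Q) = S_3 (symmetric group of order 6)

Compute the discriminant of x^3 + (-3)*x^2 + (-10)*x + (-7): Δ = -959. Since Δ is not a rational square, the Galois group is not contained in A_3; it must be the full S_3 (irreducibility of the cubic rules out anything smaller).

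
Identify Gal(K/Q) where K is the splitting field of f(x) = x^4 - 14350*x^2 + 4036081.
Gal(K/Q) = Z/2Z (cyclic of order 2)

f factors as (x^2 - 14063)(x^2 - 287), so the splitting field is K = Q(sqrt(14063), sqrt(287)). The squarefree part of 14063 is 287 and the squarefree part of 287 is also 287, so sqrt(14063) and sqrt(287) are both rational multiples of sqrt(287). Hence Q(sqrt(14063)) = Q(sqrt(287)) = Q(sqrt(287)), and the splitting field collapses to a single degree-2 extension with Galois group Z/2Z.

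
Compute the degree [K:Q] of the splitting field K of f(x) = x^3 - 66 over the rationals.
[K:Q] = 6

x^3 - 66 has one real root r = 66^(1/3) and two complex roots r*zeta_3, r*zeta_3^2 where zeta_3 = e^(2*pi*i/3). The splitting field is Q(r, zeta_3). [Q(r):Q] = 3 and [Q(zeta_3):Q] = 2 with gcd = 1, so [Q(r, zeta_3):Q] = 3 * 2 = 6.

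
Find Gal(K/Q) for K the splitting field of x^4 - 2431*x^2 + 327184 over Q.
Gal(K/Q) = Z/2Z (cyclic of order 2)

f factors as (x^2 - 143)(x^2 - 2288), so the splitting field is K = Q(sqrt(143), sqrt(2288)). The squarefree part of 143 is 143 and the squarefree part of 2288 is also 143, so sqrt(143) and sqrt(2288) are both rational multiples of sqrt(143). Hence Q(sqrt(143)) = Q(sqrt(2288)) = Q(sqrt(143)), and the splitting field collapses to a single degree-2 extension with Galois group Z/2Z.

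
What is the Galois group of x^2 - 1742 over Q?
Gal(K/Q) = Z/2Z (cyclic of order 2)

x^2 - 1742 is irreducible over Q since 1742 is not a rational square. The splitting field Q(sqrt(1742)) has degree 2 over Q, and its unique nontrivial automorphism is sqrt(1742) ↦ -sqrt(1742). Hence Gal(Q(sqrt(1742))/Q) = Z/2Z.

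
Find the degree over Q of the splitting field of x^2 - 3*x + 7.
[K:Q] = 2

The discriminant of x^2 + (-3)*x + (7) is b^2 - 4c = 9 - (28) = -19. Since -19 is not a perfect square in Q, the polynomial is irreducible over Q. Its two roots generate a degree-2 extension, so [K:Q] = 2.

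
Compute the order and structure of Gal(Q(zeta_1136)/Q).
|Gal(Q(zeta_1136)/Q)| = phi(1136) = 560; group ≅ (Z/1136Z)^* ≅ Z/2Z × Z/4Z × Z/70Z

The n-th cyclotomic polynomial Φ_1136(x) is the minimal polynomial of zeta_1136 over Q and has degree phi(1136) = 560. So Q(zeta_1136) is a degree-560 Galois extension with Galois group (Z/1136Z)^*. By CRT, (Z/1136Z)^* ≅ (Z/16Z)^* × (Z/71Z)^*. Each prime-power unit group is (Z/16Z)^* ≅ Z/2Z × Z/4Z; (Z/71Z)^* ≅ Z/70Z. Hence Gal(Q(zeta_1136)/Q) ≅ Z/2Z × Z/4Z × Z/70Z.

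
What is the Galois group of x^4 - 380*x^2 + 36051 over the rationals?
Gal(K/Q) = V_4 (Klein four-group, Z/2Z × Z/2Z)

f factors as (x^2 - 197)(x^2 - 183), so the splitting field is K = Q(sqrt(197), sqrt(183)). The elements 197, 183, 36051 are all non-squares in Q, so sqrt(197) and sqrt(183) generate independent quadratic extensions. Thus [K:Q] = 4 and Gal(K/Q) is generated by the two order-2 automorphisms sqrt(197) ↦ -sqrt(197) and sqrt(183) ↦ -sqrt(183), giving V_4.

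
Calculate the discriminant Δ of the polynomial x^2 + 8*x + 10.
Δ = 24

For a quadratic a x^2 + b x + c the discriminant is Δ = b^2 - 4ac = (8)^2 - 4*(1)*(10) = 64 - (40) = 24.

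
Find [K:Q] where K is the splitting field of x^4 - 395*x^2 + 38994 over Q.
[K:Q] = 4

f factors as (x^2 - 194)(x^2 - 201); the splitting field is K = Q(sqrt(194), sqrt(201)). Since 194, 201, and 38994 are all non-squares in Q, the three subfields Q(sqrt(194)), Q(sqrt(201)), Q(sqrt(38994)) are distinct degree-2 extensions, so [K:Q] = 4 (Klein four Galois group).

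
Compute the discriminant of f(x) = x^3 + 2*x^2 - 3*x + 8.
Δ = -2704

For x^3 + a x^2 + b x + c the discriminant is Δ = 18 a b c - 4 a^3 c + a^2 b^2 - 4 b^3 - 27 c^2.
Plug a = 2, b = -3, c = 8:
  18*(2)*(-3)*(8) - 4*(2)^3*(8) + (2)^2*(-3)^2 - 4*(-3)^3 - 27*(8)^2
  = -864 + (-256) + 36 + (108) + (-1728)
  = -2704.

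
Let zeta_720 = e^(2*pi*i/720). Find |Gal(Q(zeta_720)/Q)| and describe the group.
|Gal(Q(zeta_720)/Q)| = phi(720) = 192; group ≅ (Z/720Z)^* ≅ Z/2Z × Z/4Z × Z/4Z × Z/6Z

The n-th cyclotomic polynomial Φ_720(x) is the minimal polynomial of zeta_720 over Q and has degree phi(720) = 192. So Q(zeta_720) is a degree-192 Galois extension with Galois group (Z/720Z)^*. By CRT, (Z/720Z)^* ≅ (Z/16Z)^* × (Z/9Z)^* × (Z/5Z)^*. Each prime-power unit group is (Z/16Z)^* ≅ Z/2Z × Z/4Z; (Z/9Z)^* ≅ Z/6Z; (Z/5Z)^* ≅ Z/4Z. Hence Gal(Q(zeta_720)/Q) ≅ Z/2Z × Z/4Z × Z/4Z × Z/6Z.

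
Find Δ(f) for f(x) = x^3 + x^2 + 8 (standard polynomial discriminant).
Δ = -1760

For x^3 + a x^2 + b x + c the discriminant is Δ = 18 a b c - 4 a^3 c + a^2 b^2 - 4 b^3 - 27 c^2.
Plug a = 1, b = 0, c = 8:
  18*(1)*(0)*(8) - 4*(1)^3*(8) + (1)^2*(0)^2 - 4*(0)^3 - 27*(8)^2
  = 0 + (-32) + 0 + (0) + (-1728)
  = -1760.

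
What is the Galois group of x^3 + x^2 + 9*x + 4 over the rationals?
Gal(K/Q) = S_3 (symmetric group of order 6)

Compute the discriminant of x^3 + (1)*x^2 + (9)*x + (4): Δ = -2635. Since Δ is not a rational square, the Galois group is not contained in A_3; it must be the full S_3 (irreducibility of the cubic rules out anything smaller).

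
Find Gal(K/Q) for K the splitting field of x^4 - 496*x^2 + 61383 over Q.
Gal(K/Q) = V_4 (Klein four-group, Z/2Z × Z/2Z)

f factors as (x^2 - 237)(x^2 - 259), so the splitting field is K = Q(sqrt(237), sqrt(259)). The elements 237, 259, 61383 are all non-squares in Q, so sqrt(237) and sqrt(259) generate independent quadratic extensions. Thus [K:Q] = 4 and Gal(K/Q) is generated by the two order-2 automorphisms sqrt(237) ↦ -sqrt(237) and sqrt(259) ↦ -sqrt(259), giving V_4.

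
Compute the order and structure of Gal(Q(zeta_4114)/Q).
|Gal(Q(zeta_4114)/Q)| = phi(4114) = 1760; group ≅ (Z/4114Z)^* ≅ Z/16Z × Z/110Z

The n-th cyclotomic polynomial Φ_4114(x) is the minimal polynomial of zeta_4114 over Q and has degree phi(4114) = 1760. So Q(zeta_4114) is a degree-1760 Galois extension with Galois group (Z/4114Z)^*. By CRT, (Z/4114Z)^* ≅ (Z/2Z)^* × (Z/121Z)^* × (Z/17Z)^*. Each prime-power unit group is (Z/2Z)^* ≅ trivial group (order 1); (Z/121Z)^* ≅ Z/110Z; (Z/17Z)^* ≅ Z/16Z. Hence Gal(Q(zeta_4114)/Q) ≅ Z/16Z × Z/110Z.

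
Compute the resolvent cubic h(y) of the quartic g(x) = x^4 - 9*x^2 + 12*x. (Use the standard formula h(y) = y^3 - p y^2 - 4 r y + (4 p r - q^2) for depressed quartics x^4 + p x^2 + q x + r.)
h(y) = y^3 + 9*y^2 - 144

Identify coefficients: p = -9, q = 12, r = 0.
Plug into h(y) = y^3 - p y^2 - 4 r y + (4 p r - q^2):
  h(y) = y^3 - (-9) y^2 - 4*(0) y + (4*(-9)*(0) - (12)^2)
       = y^3 + (9) y^2 + (0) y + (-144).
Simplifying: h(y) = y^3 + 9*y^2 - 144.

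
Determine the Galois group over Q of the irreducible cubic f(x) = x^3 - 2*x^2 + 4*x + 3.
Gal(K/Q) = S_3 (symmetric group of order 6)

Compute the discriminant of x^3 + (-2)*x^2 + (4)*x + (3): Δ = -771. Since Δ is not a rational square, the Galois group is not contained in A_3; it must be the full S_3 (irreducibility of the cubic rules out anything smaller).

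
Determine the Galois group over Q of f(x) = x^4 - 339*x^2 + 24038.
Gal(K/Q) = V_4 (Klein four-group, Z/2Z × Z/2Z)

f factors as (x^2 - 101)(x^2 - 238), so the splitting field is K = Q(sqrt(101), sqrt(238)). The elements 101, 238, 24038 are all non-squares in Q, so sqrt(101) and sqrt(238) generate independent quadratic extensions. Thus [K:Q] = 4 and Gal(K/Q) is generated by the two order-2 automorphisms sqrt(101) ↦ -sqrt(101) and sqrt(238) ↦ -sqrt(238), giving V_4.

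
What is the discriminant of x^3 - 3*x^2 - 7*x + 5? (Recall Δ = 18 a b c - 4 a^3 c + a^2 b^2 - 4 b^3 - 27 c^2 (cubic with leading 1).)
Δ = 3568

For x^3 + a x^2 + b x + c the discriminant is Δ = 18 a b c - 4 a^3 c + a^2 b^2 - 4 b^3 - 27 c^2.
Plug a = -3, b = -7, c = 5:
  18*(-3)*(-7)*(5) - 4*(-3)^3*(5) + (-3)^2*(-7)^2 - 4*(-7)^3 - 27*(5)^2
  = 1890 + (540) + 441 + (1372) + (-675)
  = 3568.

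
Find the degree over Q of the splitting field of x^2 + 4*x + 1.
[K:Q] = 2

The discriminant of x^2 + (4)*x + (1) is b^2 - 4c = 16 - (4) = 12. Since 12 is not a perfect square in Q, the polynomial is irreducible over Q. Its two roots generate a degree-2 extension, so [K:Q] = 2.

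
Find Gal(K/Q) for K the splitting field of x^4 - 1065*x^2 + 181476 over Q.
Gal(K/Q) = Z/2Z (cyclic of order 2)

f factors as (x^2 - 213)(x^2 - 852), so the splitting field is K = Q(sqrt(213), sqrt(852)). The squarefree part of 213 is 213 and the squarefree part of 852 is also 213, so sqrt(213) and sqrt(852) are both rational multiples of sqrt(213). Hence Q(sqrt(213)) = Q(sqrt(852)) = Q(sqrt(213)), and the splitting field collapses to a single degree-2 extension with Galois group Z/2Z.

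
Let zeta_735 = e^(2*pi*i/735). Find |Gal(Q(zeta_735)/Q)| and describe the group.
|Gal(Q(zeta_735)/Q)| = phi(735) = 336; group ≅ (Z/735Z)^* ≅ Z/2Z × Z/4Z × Z/42Z

The n-th cyclotomic polynomial Φ_735(x) is the minimal polynomial of zeta_735 over Q and has degree phi(735) = 336. So Q(zeta_735) is a degree-336 Galois extension with Galois group (Z/735Z)^*. By CRT, (Z/735Z)^* ≅ (Z/3Z)^* × (Z/5Z)^* × (Z/49Z)^*. Each prime-power unit group is (Z/3Z)^* ≅ Z/2Z; (Z/5Z)^* ≅ Z/4Z; (Z/49Z)^* ≅ Z/42Z. Hence Gal(Q(zeta_735)/Q) ≅ Z/2Z × Z/4Z × Z/42Z.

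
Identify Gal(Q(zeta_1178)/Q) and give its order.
|Gal(Q(zeta_1178)/Q)| = phi(1178) = 540; group ≅ (Z/1178Z)^* ≅ Z/18Z × Z/30Z

The n-th cyclotomic polynomial Φ_1178(x) is the minimal polynomial of zeta_1178 over Q and has degree phi(1178) = 540. So Q(zeta_1178) is a degree-540 Galois extension with Galois group (Z/1178Z)^*. By CRT, (Z/1178Z)^* ≅ (Z/2Z)^* × (Z/19Z)^* × (Z/31Z)^*. Each prime-power unit group is (Z/2Z)^* ≅ trivial group (order 1); (Z/19Z)^* ≅ Z/18Z; (Z/31Z)^* ≅ Z/30Z. Hence Gal(Q(zeta_1178)/Q) ≅ Z/18Z × Z/30Z.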